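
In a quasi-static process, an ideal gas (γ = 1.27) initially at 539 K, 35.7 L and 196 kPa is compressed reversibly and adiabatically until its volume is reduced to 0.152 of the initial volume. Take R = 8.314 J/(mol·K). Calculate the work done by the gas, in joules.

-17200 J

n = P₁V₁/(RT₁) = 196×35.7/(8.314×539) = 1.56 mol.
Adiabatic: TV^(γ−1) = const ⇒ T₂ = 539×(6.58)^0.270 = 896 K; PV^γ = const ⇒ P₂ = 2140 kPa.
ΔU = nCvΔT = 1.56×30.8×(896−539) = 17200 J.
Q = 0 for an adiabatic process, so W = −ΔU = -17200 J.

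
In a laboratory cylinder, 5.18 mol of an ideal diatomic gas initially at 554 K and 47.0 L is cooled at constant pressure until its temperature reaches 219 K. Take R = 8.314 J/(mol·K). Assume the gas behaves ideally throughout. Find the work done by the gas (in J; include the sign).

-14400 J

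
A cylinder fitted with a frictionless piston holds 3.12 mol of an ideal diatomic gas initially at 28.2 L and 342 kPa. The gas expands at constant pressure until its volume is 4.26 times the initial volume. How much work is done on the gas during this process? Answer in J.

T₁ = P₁V₁/(nR) = 342×28.2/(3.12×8.314) = 372 K.
Isobaric: P stays 342 kPa; V/T = const ⇒ T₂ = 1580 K, V₂ = 120 L.
W = PΔV = 342×(120−28.2) kPa·L = 31400 J.
Work done on the gas = −W_by = -31400 J.

-31400 J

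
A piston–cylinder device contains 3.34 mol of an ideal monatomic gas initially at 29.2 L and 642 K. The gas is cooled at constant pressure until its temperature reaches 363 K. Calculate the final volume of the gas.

16.5 L

P₁ = nRT₁/V₁ = 3.34×8.314×642/29.2 = 611 kPa.
Isobaric: P stays 611 kPa; V/T = const ⇒ T₂ = 363 K, V₂ = 16.5 L.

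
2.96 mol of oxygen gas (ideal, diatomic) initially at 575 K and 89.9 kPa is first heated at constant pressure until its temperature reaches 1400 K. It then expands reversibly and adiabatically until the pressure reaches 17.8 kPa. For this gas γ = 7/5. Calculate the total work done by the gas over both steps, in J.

52200 J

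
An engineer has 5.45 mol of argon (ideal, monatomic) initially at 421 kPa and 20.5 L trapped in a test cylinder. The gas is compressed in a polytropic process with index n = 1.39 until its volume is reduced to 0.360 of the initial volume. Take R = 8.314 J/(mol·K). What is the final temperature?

284 K

T₁ = P₁V₁/(nR) = 421×20.5/(5.45×8.314) = 190 K.
Polytropic n=1.39: T₂ = T₁(V₁/V₂)^(n−1) = 190×(2.78)^0.39 = 284 K; P₂ = P₁(V₁/V₂)^n = 1740 kPa.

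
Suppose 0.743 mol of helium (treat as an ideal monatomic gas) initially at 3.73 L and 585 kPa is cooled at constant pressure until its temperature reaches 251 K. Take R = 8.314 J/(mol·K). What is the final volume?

2.65 L

T₁ = P₁V₁/(nR) = 585×3.73/(0.743×8.314) = 353 K.
Isobaric: P stays 585 kPa; V/T = const ⇒ T₂ = 251 K, V₂ = 2.65 L.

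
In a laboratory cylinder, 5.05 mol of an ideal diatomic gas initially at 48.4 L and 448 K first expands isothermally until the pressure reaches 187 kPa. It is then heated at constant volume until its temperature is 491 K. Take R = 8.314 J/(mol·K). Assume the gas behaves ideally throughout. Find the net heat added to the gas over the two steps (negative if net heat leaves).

18300 J

P₁ = nRT₁/V₁ = 5.05×8.314×448/48.4 = 389 kPa.
Step 1 — Isothermal: T stays 448 K; PV = const ⇒ V₂ = 101 L, P₂ = 187 kPa.
ΔU = 0 (ideal gas, T constant).
W = nRT ln(V₂/V₁) = 5.05×8.314×448×ln(2.08) = 13800 J.
Q = ΔU + W = 13800 J.
State after step 1: P = 187 kPa, V = 101 L, T = 448 K.
Step 2 — Isochoric: V stays 101 L; P/T = const ⇒ T₂ = 491 K, P₂ = 205 kPa.
W = 0 (no volume change).
ΔU = nCvΔT = 5.05×20.8×(491−448) = 4510 J.
Q = ΔU = 4510 J.
Net over both steps: W = 13800 J, Q = 18300 J, ΔU = 4510 J.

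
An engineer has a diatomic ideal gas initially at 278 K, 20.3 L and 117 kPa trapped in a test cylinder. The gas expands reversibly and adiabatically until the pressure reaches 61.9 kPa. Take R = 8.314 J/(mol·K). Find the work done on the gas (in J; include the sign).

n = P₁V₁/(RT₁) = 117×20.3/(8.314×278) = 1.03 mol.
Adiabatic: T₂/T₁ = (P₂/P₁)^((γ−1)/γ) ⇒ T₂ = 278×(0.529)^0.286 = 232 K; V₂ = 32.0 L.
ΔU = nCvΔT = 1.03×20.8×(232−278) = -988 J.
Q = 0 for an adiabatic process, so W = −ΔU = 988 J.
Work done on the gas = −W_by = -988 J.

-988 J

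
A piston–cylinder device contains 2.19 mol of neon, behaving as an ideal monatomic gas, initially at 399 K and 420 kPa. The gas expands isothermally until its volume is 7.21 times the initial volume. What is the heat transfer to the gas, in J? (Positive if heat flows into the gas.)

14400 J

V₁ = nRT₁/P₁ = 2.19×8.314×399/420 = 17.3 L.
Isothermal: T stays 399 K; PV = const ⇒ V₂ = 125 L, P₂ = 58.3 kPa.
ΔU = 0 (ideal gas, T constant).
W = nRT ln(V₂/V₁) = 2.19×8.314×399×ln(7.21) = 14400 J.
Q = ΔU + W = 14400 J.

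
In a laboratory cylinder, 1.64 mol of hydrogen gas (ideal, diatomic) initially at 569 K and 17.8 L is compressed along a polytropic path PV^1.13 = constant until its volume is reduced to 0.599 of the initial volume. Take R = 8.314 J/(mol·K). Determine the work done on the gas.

P₁ = nRT₁/V₁ = 1.64×8.314×569/17.8 = 436 kPa.
Polytropic n=1.13: T₂ = T₁(V₁/V₂)^(n−1) = 569×(1.67)^0.13 = 608 K; P₂ = P₁(V₁/V₂)^n = 778 kPa.
W = (P₁V₁−P₂V₂)/(n−1) = (436×17.8−778×10.7)/0.13 = -4110 J.
Work done on the gas = −W_by = 4110 J.

4110 J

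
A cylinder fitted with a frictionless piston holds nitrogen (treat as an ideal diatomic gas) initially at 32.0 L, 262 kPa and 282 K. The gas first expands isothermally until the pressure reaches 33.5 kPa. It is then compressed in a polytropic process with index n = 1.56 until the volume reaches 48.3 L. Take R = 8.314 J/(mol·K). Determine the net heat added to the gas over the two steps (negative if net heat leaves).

n = P₁V₁/(RT₁) = 262×32.0/(8.314×282) = 3.58 mol.
Step 1 — Isothermal: T stays 282 K; PV = const ⇒ V₂ = 250 L, P₂ = 33.5 kPa.
ΔU = 0 (ideal gas, T constant).
W = nRT ln(V₂/V₁) = 3.58×8.314×282×ln(7.82) = 17200 J.
Q = ΔU + W = 17200 J.
State after step 1: P = 33.5 kPa, V = 250 L, T = 282 K.
Step 2 — Polytropic n=1.56: T₂ = T₁(V₁/V₂)^(n−1) = 282×(5.18)^0.56 = 709 K; P₂ = P₁(V₁/V₂)^n = 436 kPa.
W = (P₁V₁−P₂V₂)/(n−1) = (33.5×250−436×48.3)/0.56 = -22600 J.
ΔU = nCvΔT = 3.58×20.8×(709−282) = 31700 J.
Q = ΔU + W = 9060 J.
Net over both steps: W = -5400 J, Q = 26300 J, ΔU = 31700 J.

26300 J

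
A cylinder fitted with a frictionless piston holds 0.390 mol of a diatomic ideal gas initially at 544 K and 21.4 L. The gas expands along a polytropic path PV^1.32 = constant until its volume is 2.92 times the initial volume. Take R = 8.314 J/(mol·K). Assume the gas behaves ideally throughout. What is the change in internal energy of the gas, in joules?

P₁ = nRT₁/V₁ = 0.390×8.314×544/21.4 = 82.4 kPa.
Polytropic n=1.32: T₂ = T₁(V₁/V₂)^(n−1) = 544×(0.342)^0.32 = 386 K; P₂ = P₁(V₁/V₂)^n = 20.0 kPa.
For an ideal gas ΔU = nCvΔT with Cv = (5/2)R = 20.8 J/(mol·K).
ΔU = 0.390×20.8×(386−544) = -1280 J.

-1280 J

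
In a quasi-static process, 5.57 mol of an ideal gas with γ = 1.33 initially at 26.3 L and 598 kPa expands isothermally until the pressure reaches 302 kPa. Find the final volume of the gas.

52.1 L

T₁ = P₁V₁/(nR) = 598×26.3/(5.57×8.314) = 340 K.
Isothermal: T stays 340 K; PV = const ⇒ V₂ = 52.1 L, P₂ = 302 kPa.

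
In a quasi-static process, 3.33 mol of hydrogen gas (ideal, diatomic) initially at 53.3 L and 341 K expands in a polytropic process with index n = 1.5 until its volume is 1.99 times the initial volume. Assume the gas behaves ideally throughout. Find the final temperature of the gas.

242 K

P₁ = nRT₁/V₁ = 3.33×8.314×341/53.3 = 177 kPa.
Polytropic n=1.5: T₂ = T₁(V₁/V₂)^(n−1) = 341×(0.503)^0.50 = 242 K; P₂ = P₁(V₁/V₂)^n = 63.1 kPa.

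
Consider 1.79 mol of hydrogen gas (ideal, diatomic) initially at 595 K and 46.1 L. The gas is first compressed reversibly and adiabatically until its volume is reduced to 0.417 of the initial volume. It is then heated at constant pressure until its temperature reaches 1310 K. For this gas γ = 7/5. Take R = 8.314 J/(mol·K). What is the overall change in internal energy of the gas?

26600 J

P₁ = nRT₁/V₁ = 1.79×8.314×595/46.1 = 192 kPa.
Step 1 — Adiabatic: TV^(γ−1) = const ⇒ T₂ = 595×(2.40)^0.400 = 844 K; PV^γ = const ⇒ P₂ = 654 kPa.
ΔU = nCvΔT = 1.79×20.8×(844−595) = 9270 J.
Q = 0 for an adiabatic process, so W = −ΔU = -9270 J.
State after step 1: P = 654 kPa, V = 19.2 L, T = 844 K.
Step 2 — Isobaric: P stays 654 kPa; V/T = const ⇒ T₂ = 1310 K, V₂ = 29.8 L.
W = PΔV = 654×(29.8−19.2) kPa·L = 6930 J.
ΔU = nCvΔT = 1.79×20.8×(1310−844) = 17300 J.
Q = ΔU + W = nCpΔT = 24300 J.
Net over both steps: W = -2340 J, Q = 24300 J, ΔU = 26600 J.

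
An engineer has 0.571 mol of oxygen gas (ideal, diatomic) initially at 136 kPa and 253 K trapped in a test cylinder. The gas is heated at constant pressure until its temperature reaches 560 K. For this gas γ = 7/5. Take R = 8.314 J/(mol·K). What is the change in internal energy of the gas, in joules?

V₁ = nRT₁/P₁ = 0.571×8.314×253/136 = 8.83 L.
Isobaric: P stays 136 kPa; V/T = const ⇒ T₂ = 560 K, V₂ = 19.5 L.
For an ideal gas ΔU = nCvΔT with Cv = (5/2)R = 20.8 J/(mol·K).
ΔU = 0.571×20.8×(560−253) = 3640 J.

3640 J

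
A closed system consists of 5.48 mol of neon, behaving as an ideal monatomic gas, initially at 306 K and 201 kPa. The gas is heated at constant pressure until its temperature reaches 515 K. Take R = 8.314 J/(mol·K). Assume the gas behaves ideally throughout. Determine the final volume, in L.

V₁ = nRT₁/P₁ = 5.48×8.314×306/201 = 69.4 L.
Isobaric: P stays 201 kPa; V/T = const ⇒ T₂ = 515 K, V₂ = 117 L.

117 L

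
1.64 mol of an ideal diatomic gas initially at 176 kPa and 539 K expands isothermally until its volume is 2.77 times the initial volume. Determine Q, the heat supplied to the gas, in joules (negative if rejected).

V₁ = nRT₁/P₁ = 1.64×8.314×539/176 = 41.8 L.
Isothermal: T stays 539 K; PV = const ⇒ V₂ = 116 L, P₂ = 63.5 kPa.
ΔU = 0 (ideal gas, T constant).
W = nRT ln(V₂/V₁) = 1.64×8.314×539×ln(2.77) = 7490 J.
Q = ΔU + W = 7490 J.

7490 J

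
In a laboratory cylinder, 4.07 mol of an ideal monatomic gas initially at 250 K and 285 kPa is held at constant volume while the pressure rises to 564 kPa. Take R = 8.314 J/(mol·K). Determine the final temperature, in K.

495 K

V₁ = nRT₁/P₁ = 4.07×8.314×250/285 = 29.7 L.
Isochoric: V stays 29.7 L; P/T = const ⇒ T₂ = 495 K, P₂ = 564 kPa.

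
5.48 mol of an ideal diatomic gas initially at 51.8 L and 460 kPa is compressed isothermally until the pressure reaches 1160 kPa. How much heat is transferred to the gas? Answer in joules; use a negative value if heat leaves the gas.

-22000 J

T₁ = P₁V₁/(nR) = 460×51.8/(5.48×8.314) = 523 K.
Isothermal: T stays 523 K; PV = const ⇒ V₂ = 20.5 L, P₂ = 1160 kPa.
ΔU = 0 (ideal gas, T constant).
W = nRT ln(V₂/V₁) = 5.48×8.314×523×ln(0.397) = -22000 J.
Q = ΔU + W = -22000 J.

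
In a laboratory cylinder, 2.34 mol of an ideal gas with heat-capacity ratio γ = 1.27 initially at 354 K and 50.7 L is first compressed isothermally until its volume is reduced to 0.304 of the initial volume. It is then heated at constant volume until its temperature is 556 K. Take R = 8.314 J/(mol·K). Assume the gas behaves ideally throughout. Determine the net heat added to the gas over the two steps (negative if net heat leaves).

P₁ = nRT₁/V₁ = 2.34×8.314×354/50.7 = 136 kPa.
Step 1 — Isothermal: T stays 354 K; PV = const ⇒ V₂ = 15.4 L, P₂ = 447 kPa.
ΔU = 0 (ideal gas, T constant).
W = nRT ln(V₂/V₁) = 2.34×8.314×354×ln(0.304) = -8200 J.
Q = ΔU + W = -8200 J.
State after step 1: P = 447 kPa, V = 15.4 L, T = 354 K.
Step 2 — Isochoric: V stays 15.4 L; P/T = const ⇒ T₂ = 556 K, P₂ = 702 kPa.
W = 0 (no volume change).
ΔU = nCvΔT = 2.34×30.8×(556−354) = 14600 J.
Q = ΔU = 14600 J.
Net over both steps: W = -8200 J, Q = 6350 J, ΔU = 14600 J.

6350 J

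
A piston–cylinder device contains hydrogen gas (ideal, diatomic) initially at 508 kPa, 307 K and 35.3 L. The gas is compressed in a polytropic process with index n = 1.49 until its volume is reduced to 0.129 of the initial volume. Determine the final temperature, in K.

837 K

Polytropic n=1.49: T₂ = T₁(V₁/V₂)^(n−1) = 307×(7.75)^0.49 = 837 K; P₂ = P₁(V₁/V₂)^n = 10700 kPa.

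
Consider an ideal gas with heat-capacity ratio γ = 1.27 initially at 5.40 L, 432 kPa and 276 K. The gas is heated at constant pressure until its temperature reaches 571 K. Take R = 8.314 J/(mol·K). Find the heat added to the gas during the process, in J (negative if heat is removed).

11700 J

n = P₁V₁/(RT₁) = 432×5.40/(8.314×276) = 1.02 mol.
Isobaric: P stays 432 kPa; V/T = const ⇒ T₂ = 571 K, V₂ = 11.2 L.
W = PΔV = 432×(11.2−5.40) kPa·L = 2490 J.
ΔU = nCvΔT = 1.02×30.8×(571−276) = 9230 J.
Q = ΔU + W = nCpΔT = 11700 J.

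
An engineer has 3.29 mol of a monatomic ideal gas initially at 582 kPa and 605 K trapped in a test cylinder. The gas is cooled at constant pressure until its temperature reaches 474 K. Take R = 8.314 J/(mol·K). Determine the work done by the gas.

-3580 J

V₁ = nRT₁/P₁ = 3.29×8.314×605/582 = 28.4 L.
Isobaric: P stays 582 kPa; V/T = const ⇒ T₂ = 474 K, V₂ = 22.3 L.
W = PΔV = 582×(22.3−28.4) kPa·L = -3580 J.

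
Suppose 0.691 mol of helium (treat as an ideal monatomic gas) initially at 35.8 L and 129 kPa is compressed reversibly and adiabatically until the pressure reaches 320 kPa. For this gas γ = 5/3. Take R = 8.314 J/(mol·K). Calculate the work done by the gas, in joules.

-3040 J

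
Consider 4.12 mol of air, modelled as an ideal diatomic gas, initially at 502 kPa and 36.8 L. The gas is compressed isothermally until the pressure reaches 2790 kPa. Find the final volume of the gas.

6.62 L

T₁ = P₁V₁/(nR) = 502×36.8/(4.12×8.314) = 539 K.
Isothermal: T stays 539 K; PV = const ⇒ V₂ = 6.62 L, P₂ = 2790 kPa.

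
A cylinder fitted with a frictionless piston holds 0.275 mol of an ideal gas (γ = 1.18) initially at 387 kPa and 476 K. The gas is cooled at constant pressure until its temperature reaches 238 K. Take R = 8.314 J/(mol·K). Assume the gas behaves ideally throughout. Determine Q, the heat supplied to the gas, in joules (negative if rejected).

-3570 J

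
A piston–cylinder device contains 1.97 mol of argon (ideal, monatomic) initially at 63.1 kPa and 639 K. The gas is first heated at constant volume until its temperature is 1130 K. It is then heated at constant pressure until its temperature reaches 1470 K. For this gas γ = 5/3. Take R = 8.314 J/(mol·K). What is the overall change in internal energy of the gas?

V₁ = nRT₁/P₁ = 1.97×8.314×639/63.1 = 166 L.
Step 1 — Isochoric: V stays 166 L; P/T = const ⇒ T₂ = 1130 K, P₂ = 112 kPa.
W = 0 (no volume change).
ΔU = nCvΔT = 1.97×12.5×(1130−639) = 12100 J.
Q = ΔU = 12100 J.
State after step 1: P = 112 kPa, V = 166 L, T = 1130 K.
Step 2 — Isobaric: P stays 112 kPa; V/T = const ⇒ T₂ = 1470 K, V₂ = 216 L.
W = PΔV = 112×(216−166) kPa·L = 5570 J.
ΔU = nCvΔT = 1.97×12.5×(1470−1130) = 8350 J.
Q = ΔU + W = nCpΔT = 13900 J.
Net over both steps: W = 5570 J, Q = 26000 J, ΔU = 20400 J.

20400 J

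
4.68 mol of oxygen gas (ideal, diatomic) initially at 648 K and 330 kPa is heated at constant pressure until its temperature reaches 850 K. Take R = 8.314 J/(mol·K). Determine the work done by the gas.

V₁ = nRT₁/P₁ = 4.68×8.314×648/330 = 76.4 L.
Isobaric: P stays 330 kPa; V/T = const ⇒ T₂ = 850 K, V₂ = 100 L.
W = PΔV = 330×(100−76.4) kPa·L = 7860 J.

7860 J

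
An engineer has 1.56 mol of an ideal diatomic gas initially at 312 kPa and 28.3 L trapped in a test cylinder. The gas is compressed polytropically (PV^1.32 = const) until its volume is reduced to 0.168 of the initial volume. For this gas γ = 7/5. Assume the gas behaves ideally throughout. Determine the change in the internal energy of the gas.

17000 J

T₁ = P₁V₁/(nR) = 312×28.3/(1.56×8.314) = 681 K.
Polytropic n=1.32: T₂ = T₁(V₁/V₂)^(n−1) = 681×(5.95)^0.32 = 1200 K; P₂ = P₁(V₁/V₂)^n = 3290 kPa.
For an ideal gas ΔU = nCvΔT with Cv = (5/2)R = 20.8 J/(mol·K).
ΔU = 1.56×20.8×(1200−681) = 17000 J.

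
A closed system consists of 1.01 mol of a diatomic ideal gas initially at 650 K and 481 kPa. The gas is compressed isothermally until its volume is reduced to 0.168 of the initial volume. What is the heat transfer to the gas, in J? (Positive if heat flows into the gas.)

-9740 J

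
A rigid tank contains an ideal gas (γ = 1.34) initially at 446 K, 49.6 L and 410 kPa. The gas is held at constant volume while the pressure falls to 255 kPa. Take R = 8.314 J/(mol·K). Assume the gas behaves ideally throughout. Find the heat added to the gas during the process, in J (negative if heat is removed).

-22600 J

n = P₁V₁/(RT₁) = 410×49.6/(8.314×446) = 5.48 mol.
Isochoric: V stays 49.6 L; P/T = const ⇒ T₂ = 277 K, P₂ = 255 kPa.
W = 0 (no volume change).
ΔU = nCvΔT = 5.48×24.5×(277−446) = -22600 J.
Q = ΔU = -22600 J.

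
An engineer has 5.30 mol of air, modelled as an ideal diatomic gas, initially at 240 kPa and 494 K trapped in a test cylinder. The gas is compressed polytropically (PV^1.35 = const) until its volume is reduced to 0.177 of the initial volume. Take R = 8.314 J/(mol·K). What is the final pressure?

2490 kPa

V₁ = nRT₁/P₁ = 5.30×8.314×494/240 = 90.7 L.
Polytropic n=1.35: T₂ = T₁(V₁/V₂)^(n−1) = 494×(5.65)^0.35 = 906 K; P₂ = P₁(V₁/V₂)^n = 2490 kPa.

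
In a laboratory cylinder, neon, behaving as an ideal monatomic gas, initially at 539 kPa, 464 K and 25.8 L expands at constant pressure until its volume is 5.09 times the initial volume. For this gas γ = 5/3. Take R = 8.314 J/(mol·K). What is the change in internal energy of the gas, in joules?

n = P₁V₁/(RT₁) = 539×25.8/(8.314×464) = 3.60 mol.
Isobaric: P stays 539 kPa; V/T = const ⇒ T₂ = 2360 K, V₂ = 131 L.
For an ideal gas ΔU = nCvΔT with Cv = (3/2)R = 12.5 J/(mol·K).
ΔU = 3.60×12.5×(2360−464) = 85300 J.

85300 J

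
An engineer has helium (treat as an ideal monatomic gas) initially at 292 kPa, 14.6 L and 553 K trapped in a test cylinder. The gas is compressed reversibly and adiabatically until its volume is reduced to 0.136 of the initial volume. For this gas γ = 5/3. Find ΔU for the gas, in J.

17800 J

n = P₁V₁/(RT₁) = 292×14.6/(8.314×553) = 0.927 mol.
Adiabatic: TV^(γ−1) = const ⇒ T₂ = 553×(7.35)^0.667 = 2090 K; PV^γ = const ⇒ P₂ = 8120 kPa.
For an ideal gas ΔU = nCvΔT with Cv = (3/2)R = 12.5 J/(mol·K).
ΔU = 0.927×12.5×(2090−553) = 17800 J.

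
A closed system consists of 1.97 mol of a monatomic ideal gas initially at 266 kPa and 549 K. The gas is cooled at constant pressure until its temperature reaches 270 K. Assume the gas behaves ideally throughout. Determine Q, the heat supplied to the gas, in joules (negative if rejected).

V₁ = nRT₁/P₁ = 1.97×8.314×549/266 = 33.8 L.
Isobaric: P stays 266 kPa; V/T = const ⇒ T₂ = 270 K, V₂ = 16.6 L.
W = PΔV = 266×(16.6−33.8) kPa·L = -4570 J.
ΔU = nCvΔT = 1.97×12.5×(270−549) = -6850 J.
Q = ΔU + W = nCpΔT = -11400 J.

-11400 J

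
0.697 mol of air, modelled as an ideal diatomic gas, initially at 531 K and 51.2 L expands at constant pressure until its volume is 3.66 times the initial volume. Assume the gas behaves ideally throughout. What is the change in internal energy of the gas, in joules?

20500 J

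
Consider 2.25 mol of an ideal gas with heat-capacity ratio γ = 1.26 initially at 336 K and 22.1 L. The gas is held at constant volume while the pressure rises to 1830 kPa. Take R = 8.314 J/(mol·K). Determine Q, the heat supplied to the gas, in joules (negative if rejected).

P₁ = nRT₁/V₁ = 2.25×8.314×336/22.1 = 284 kPa.
Isochoric: V stays 22.1 L; P/T = const ⇒ T₂ = 2160 K, P₂ = 1830 kPa.
W = 0 (no volume change).
ΔU = nCvΔT = 2.25×32.0×(2160−336) = 131000 J.
Q = ΔU = 131000 J.

131000 J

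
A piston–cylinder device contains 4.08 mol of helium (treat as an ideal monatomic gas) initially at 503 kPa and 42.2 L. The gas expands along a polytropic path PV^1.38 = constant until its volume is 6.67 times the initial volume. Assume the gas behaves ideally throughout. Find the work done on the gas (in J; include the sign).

T₁ = P₁V₁/(nR) = 503×42.2/(4.08×8.314) = 626 K.
Polytropic n=1.38: T₂ = T₁(V₁/V₂)^(n−1) = 626×(0.150)^0.38 = 304 K; P₂ = P₁(V₁/V₂)^n = 36.7 kPa.
W = (P₁V₁−P₂V₂)/(n−1) = (503×42.2−36.7×281)/0.38 = 28700 J.
Work done on the gas = −W_by = -28700 J.

-28700 J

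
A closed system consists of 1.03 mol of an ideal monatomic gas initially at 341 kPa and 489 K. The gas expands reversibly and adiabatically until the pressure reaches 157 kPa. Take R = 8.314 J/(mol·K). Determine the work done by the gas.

V₁ = nRT₁/P₁ = 1.03×8.314×489/341 = 12.3 L.
Adiabatic: T₂/T₁ = (P₂/P₁)^((γ−1)/γ) ⇒ T₂ = 489×(0.460)^0.400 = 359 K; V₂ = 19.6 L.
ΔU = nCvΔT = 1.03×12.5×(359−489) = -1680 J.
Q = 0 for an adiabatic process, so W = −ΔU = 1680 J.

1680 J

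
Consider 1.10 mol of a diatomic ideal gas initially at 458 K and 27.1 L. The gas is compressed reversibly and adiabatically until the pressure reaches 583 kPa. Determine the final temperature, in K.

P₁ = nRT₁/V₁ = 1.10×8.314×458/27.1 = 155 kPa.
Adiabatic: T₂/T₁ = (P₂/P₁)^((γ−1)/γ) ⇒ T₂ = 458×(3.77)^0.286 = 669 K; V₂ = 10.5 L.

669 K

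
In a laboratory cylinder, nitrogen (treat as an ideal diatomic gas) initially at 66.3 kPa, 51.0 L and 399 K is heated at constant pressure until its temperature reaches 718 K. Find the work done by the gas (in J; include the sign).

n = P₁V₁/(RT₁) = 66.3×51.0/(8.314×399) = 1.02 mol.
Isobaric: P stays 66.3 kPa; V/T = const ⇒ T₂ = 718 K, V₂ = 91.8 L.
W = PΔV = 66.3×(91.8−51.0) kPa·L = 2700 J.

2700 J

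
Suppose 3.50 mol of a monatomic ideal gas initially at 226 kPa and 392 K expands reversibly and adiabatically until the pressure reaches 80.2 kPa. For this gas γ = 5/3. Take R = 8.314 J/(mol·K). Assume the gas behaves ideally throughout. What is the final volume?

V₁ = nRT₁/P₁ = 3.50×8.314×392/226 = 50.5 L.
Adiabatic: T₂/T₁ = (P₂/P₁)^((γ−1)/γ) ⇒ T₂ = 392×(0.355)^0.400 = 259 K; V₂ = 94.0 L.

94.0 L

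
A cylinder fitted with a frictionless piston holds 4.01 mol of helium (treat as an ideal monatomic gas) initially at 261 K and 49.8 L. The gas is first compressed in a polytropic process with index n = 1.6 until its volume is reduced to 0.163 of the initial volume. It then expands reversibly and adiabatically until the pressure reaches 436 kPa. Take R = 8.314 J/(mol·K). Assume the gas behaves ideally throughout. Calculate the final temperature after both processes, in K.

P₁ = nRT₁/V₁ = 4.01×8.314×261/49.8 = 175 kPa.
Step 1 — Polytropic n=1.6: T₂ = T₁(V₁/V₂)^(n−1) = 261×(6.13)^0.60 = 775 K; P₂ = P₁(V₁/V₂)^n = 3180 kPa.
W = (P₁V₁−P₂V₂)/(n−1) = (175×49.8−3180×8.12)/0.60 = -28600 J.
ΔU = nCvΔT = 4.01×12.5×(775−261) = 25700 J.
Q = ΔU + W = -2860 J.
State after step 1: P = 3180 kPa, V = 8.12 L, T = 775 K.
Step 2 — Adiabatic: T₂/T₁ = (P₂/P₁)^((γ−1)/γ) ⇒ T₂ = 775×(0.137)^0.400 = 350 K; V₂ = 26.8 L.
ΔU = nCvΔT = 4.01×12.5×(350−775) = -21300 J.
Q = 0 for an adiabatic process, so W = −ΔU = 21300 J.
Net over both steps: W = -7300 J, Q = -2860 J, ΔU = 4450 J.

350 K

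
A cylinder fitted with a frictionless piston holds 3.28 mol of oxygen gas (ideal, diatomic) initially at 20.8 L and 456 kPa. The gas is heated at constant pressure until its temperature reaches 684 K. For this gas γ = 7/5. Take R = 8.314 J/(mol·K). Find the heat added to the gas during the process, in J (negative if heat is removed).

32100 J

T₁ = P₁V₁/(nR) = 456×20.8/(3.28×8.314) = 348 K.
Isobaric: P stays 456 kPa; V/T = const ⇒ T₂ = 684 K, V₂ = 40.9 L.
W = PΔV = 456×(40.9−20.8) kPa·L = 9170 J.
ΔU = nCvΔT = 3.28×20.8×(684−348) = 22900 J.
Q = ΔU + W = nCpΔT = 32100 J.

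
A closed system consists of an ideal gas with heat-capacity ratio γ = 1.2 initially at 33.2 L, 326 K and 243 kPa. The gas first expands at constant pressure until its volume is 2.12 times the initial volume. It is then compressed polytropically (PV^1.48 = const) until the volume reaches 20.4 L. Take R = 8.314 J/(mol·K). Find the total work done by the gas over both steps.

-19900 J

n = P₁V₁/(RT₁) = 243×33.2/(8.314×326) = 2.98 mol.
Step 1 — Isobaric: P stays 243 kPa; V/T = const ⇒ T₂ = 691 K, V₂ = 70.4 L.
W = PΔV = 243×(70.4−33.2) kPa·L = 9040 J.
ΔU = nCvΔT = 2.98×41.6×(691−326) = 45200 J.
Q = ΔU + W = nCpΔT = 54200 J.
State after step 1: P = 243 kPa, V = 70.4 L, T = 691 K.
Step 2 — Polytropic n=1.48: T₂ = T₁(V₁/V₂)^(n−1) = 691×(3.45)^0.48 = 1250 K; P₂ = P₁(V₁/V₂)^n = 1520 kPa.
W = (P₁V₁−P₂V₂)/(n−1) = (243×70.4−1520×20.4)/0.48 = -28900 J.
ΔU = nCvΔT = 2.98×41.6×(1250−691) = 69400 J.
Q = ΔU + W = 40500 J.
Net over both steps: W = -19900 J, Q = 94700 J, ΔU = 115000 J.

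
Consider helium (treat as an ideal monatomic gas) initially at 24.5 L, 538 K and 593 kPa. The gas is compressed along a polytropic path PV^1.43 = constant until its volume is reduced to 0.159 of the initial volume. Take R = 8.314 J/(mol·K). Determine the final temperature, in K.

1190 K

Polytropic n=1.43: T₂ = T₁(V₁/V₂)^(n−1) = 538×(6.29)^0.43 = 1190 K; P₂ = P₁(V₁/V₂)^n = 8220 kPa.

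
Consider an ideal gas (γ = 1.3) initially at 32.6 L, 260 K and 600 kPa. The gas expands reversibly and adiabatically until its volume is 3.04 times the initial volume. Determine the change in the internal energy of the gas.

n = P₁V₁/(RT₁) = 600×32.6/(8.314×260) = 9.05 mol.
Adiabatic: TV^(γ−1) = const ⇒ T₂ = 260×(0.329)^0.300 = 186 K; PV^γ = const ⇒ P₂ = 141 kPa.
For an ideal gas ΔU = nCvΔT with Cv = R/(γ−1) = 27.7 J/(mol·K).
ΔU = 9.05×27.7×(186−260) = -18500 J.

-18500 J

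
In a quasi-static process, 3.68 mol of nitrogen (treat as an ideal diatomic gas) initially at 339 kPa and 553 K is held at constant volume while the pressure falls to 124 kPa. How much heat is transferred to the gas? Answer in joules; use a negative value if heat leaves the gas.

V₁ = nRT₁/P₁ = 3.68×8.314×553/339 = 49.9 L.
Isochoric: V stays 49.9 L; P/T = const ⇒ T₂ = 202 K, P₂ = 124 kPa.
W = 0 (no volume change).
ΔU = nCvΔT = 3.68×20.8×(202−553) = -26800 J.
Q = ΔU = -26800 J.

-26800 J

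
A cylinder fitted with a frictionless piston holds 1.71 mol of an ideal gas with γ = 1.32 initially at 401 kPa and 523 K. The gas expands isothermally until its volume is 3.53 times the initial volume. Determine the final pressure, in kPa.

114 kPa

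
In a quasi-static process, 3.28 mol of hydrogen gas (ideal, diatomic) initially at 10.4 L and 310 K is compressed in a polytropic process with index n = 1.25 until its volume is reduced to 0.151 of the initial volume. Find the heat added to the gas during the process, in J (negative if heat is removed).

-7660 J

P₁ = nRT₁/V₁ = 3.28×8.314×310/10.4 = 813 kPa.
Polytropic n=1.25: T₂ = T₁(V₁/V₂)^(n−1) = 310×(6.62)^0.25 = 497 K; P₂ = P₁(V₁/V₂)^n = 8640 kPa.
W = (P₁V₁−P₂V₂)/(n−1) = (813×10.4−8640×1.57)/0.25 = -20400 J.
ΔU = nCvΔT = 3.28×20.8×(497−310) = 12800 J.
Q = ΔU + W = -7660 J.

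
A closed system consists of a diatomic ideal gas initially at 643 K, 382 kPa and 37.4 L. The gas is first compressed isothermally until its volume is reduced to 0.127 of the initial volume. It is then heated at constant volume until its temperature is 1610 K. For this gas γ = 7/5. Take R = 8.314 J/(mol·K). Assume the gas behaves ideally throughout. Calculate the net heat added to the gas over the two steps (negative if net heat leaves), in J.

24200 J

n = P₁V₁/(RT₁) = 382×37.4/(8.314×643) = 2.67 mol.
Step 1 — Isothermal: T stays 643 K; PV = const ⇒ V₂ = 4.75 L, P₂ = 3010 kPa.
ΔU = 0 (ideal gas, T constant).
W = nRT ln(V₂/V₁) = 2.67×8.314×643×ln(0.127) = -29500 J.
Q = ΔU + W = -29500 J.
State after step 1: P = 3010 kPa, V = 4.75 L, T = 643 K.
Step 2 — Isochoric: V stays 4.75 L; P/T = const ⇒ T₂ = 1610 K, P₂ = 7530 kPa.
W = 0 (no volume change).
ΔU = nCvΔT = 2.67×20.8×(1610−643) = 53700 J.
Q = ΔU = 53700 J.
Net over both steps: W = -29500 J, Q = 24200 J, ΔU = 53700 J.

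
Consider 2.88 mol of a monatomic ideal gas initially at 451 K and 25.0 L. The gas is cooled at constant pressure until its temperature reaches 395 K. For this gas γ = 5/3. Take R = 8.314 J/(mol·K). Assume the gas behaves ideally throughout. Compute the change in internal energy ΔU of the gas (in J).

-2010 J

P₁ = nRT₁/V₁ = 2.88×8.314×451/25.0 = 432 kPa.
Isobaric: P stays 432 kPa; V/T = const ⇒ T₂ = 395 K, V₂ = 21.9 L.
For an ideal gas ΔU = nCvΔT with Cv = (3/2)R = 12.5 J/(mol·K).
ΔU = 2.88×12.5×(395−451) = -2010 J.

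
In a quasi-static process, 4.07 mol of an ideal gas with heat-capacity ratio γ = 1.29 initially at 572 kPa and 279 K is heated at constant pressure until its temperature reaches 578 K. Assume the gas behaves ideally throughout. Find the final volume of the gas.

34.2 L

V₁ = nRT₁/P₁ = 4.07×8.314×279/572 = 16.5 L.
Isobaric: P stays 572 kPa; V/T = const ⇒ T₂ = 578 K, V₂ = 34.2 L.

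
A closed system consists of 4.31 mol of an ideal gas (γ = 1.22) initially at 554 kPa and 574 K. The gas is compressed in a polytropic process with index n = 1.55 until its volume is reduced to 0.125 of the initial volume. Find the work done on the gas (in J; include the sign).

V₁ = nRT₁/P₁ = 4.31×8.314×574/554 = 37.1 L.
Polytropic n=1.55: T₂ = T₁(V₁/V₂)^(n−1) = 574×(8.00)^0.55 = 1800 K; P₂ = P₁(V₁/V₂)^n = 13900 kPa.
W = (P₁V₁−P₂V₂)/(n−1) = (554×37.1−13900×4.64)/0.55 = -80000 J.
Work done on the gas = −W_by = 80000 J.

80000 J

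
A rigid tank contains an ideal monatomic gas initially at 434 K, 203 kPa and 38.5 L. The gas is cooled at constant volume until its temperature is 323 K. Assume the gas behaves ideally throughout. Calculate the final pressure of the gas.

151 kPa

Isochoric: V stays 38.5 L; P/T = const ⇒ T₂ = 323 K, P₂ = 151 kPa.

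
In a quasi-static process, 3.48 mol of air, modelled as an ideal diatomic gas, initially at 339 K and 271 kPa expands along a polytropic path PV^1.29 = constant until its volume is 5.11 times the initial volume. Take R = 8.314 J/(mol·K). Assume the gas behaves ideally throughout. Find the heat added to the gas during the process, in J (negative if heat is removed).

3510 J

V₁ = nRT₁/P₁ = 3.48×8.314×339/271 = 36.2 L.
Polytropic n=1.29: T₂ = T₁(V₁/V₂)^(n−1) = 339×(0.196)^0.29 = 211 K; P₂ = P₁(V₁/V₂)^n = 33.0 kPa.
W = (P₁V₁−P₂V₂)/(n−1) = (271×36.2−33.0×185)/0.29 = 12700 J.
ΔU = nCvΔT = 3.48×20.8×(211−339) = -9240 J.
Q = ΔU + W = 3510 J.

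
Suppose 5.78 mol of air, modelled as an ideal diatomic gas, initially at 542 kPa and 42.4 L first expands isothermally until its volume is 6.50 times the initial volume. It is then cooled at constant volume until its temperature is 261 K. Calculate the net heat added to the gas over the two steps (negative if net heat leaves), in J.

T₁ = P₁V₁/(nR) = 542×42.4/(5.78×8.314) = 478 K.
Step 1 — Isothermal: T stays 478 K; PV = const ⇒ V₂ = 276 L, P₂ = 83.4 kPa.
ΔU = 0 (ideal gas, T constant).
W = nRT ln(V₂/V₁) = 5.78×8.314×478×ln(6.50) = 43000 J.
Q = ΔU + W = 43000 J.
State after step 1: P = 83.4 kPa, V = 276 L, T = 478 K.
Step 2 — Isochoric: V stays 276 L; P/T = const ⇒ T₂ = 261 K, P₂ = 45.5 kPa.
W = 0 (no volume change).
ΔU = nCvΔT = 5.78×20.8×(261−478) = -26100 J.
Q = ΔU = -26100 J.
Net over both steps: W = 43000 J, Q = 16900 J, ΔU = -26100 J.

16900 J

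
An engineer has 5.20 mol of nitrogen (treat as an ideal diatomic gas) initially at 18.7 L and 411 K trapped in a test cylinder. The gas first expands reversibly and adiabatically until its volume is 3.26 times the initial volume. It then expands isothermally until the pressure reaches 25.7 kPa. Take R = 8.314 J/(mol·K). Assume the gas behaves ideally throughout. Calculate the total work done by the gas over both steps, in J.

38400 J

P₁ = nRT₁/V₁ = 5.20×8.314×411/18.7 = 950 kPa.
Step 1 — Adiabatic: TV^(γ−1) = const ⇒ T₂ = 411×(0.307)^0.400 = 256 K; PV^γ = const ⇒ P₂ = 182 kPa.
ΔU = nCvΔT = 5.20×20.8×(256−411) = -16700 J.
Q = 0 for an adiabatic process, so W = −ΔU = 16700 J.
State after step 1: P = 182 kPa, V = 61.0 L, T = 256 K.
Step 2 — Isothermal: T stays 256 K; PV = const ⇒ V₂ = 431 L, P₂ = 25.7 kPa.
ΔU = 0 (ideal gas, T constant).
W = nRT ln(V₂/V₁) = 5.20×8.314×256×ln(7.07) = 21700 J.
Q = ΔU + W = 21700 J.
Net over both steps: W = 38400 J, Q = 21700 J, ΔU = -16700 J.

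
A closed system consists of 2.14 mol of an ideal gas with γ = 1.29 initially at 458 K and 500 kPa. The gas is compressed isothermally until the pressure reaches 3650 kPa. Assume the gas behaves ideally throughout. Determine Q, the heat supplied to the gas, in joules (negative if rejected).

-16200 J

V₁ = nRT₁/P₁ = 2.14×8.314×458/500 = 16.3 L.
Isothermal: T stays 458 K; PV = const ⇒ V₂ = 2.23 L, P₂ = 3650 kPa.
ΔU = 0 (ideal gas, T constant).
W = nRT ln(V₂/V₁) = 2.14×8.314×458×ln(0.137) = -16200 J.
Q = ΔU + W = -16200 J.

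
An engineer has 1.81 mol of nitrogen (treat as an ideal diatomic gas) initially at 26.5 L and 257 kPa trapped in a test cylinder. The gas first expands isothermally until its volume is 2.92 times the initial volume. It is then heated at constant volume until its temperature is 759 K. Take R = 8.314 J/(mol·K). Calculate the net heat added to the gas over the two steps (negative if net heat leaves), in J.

18800 J

T₁ = P₁V₁/(nR) = 257×26.5/(1.81×8.314) = 453 K.
Step 1 — Isothermal: T stays 453 K; PV = const ⇒ V₂ = 77.4 L, P₂ = 88.0 kPa.
ΔU = 0 (ideal gas, T constant).
W = nRT ln(V₂/V₁) = 1.81×8.314×453×ln(2.92) = 7300 J.
Q = ΔU + W = 7300 J.
State after step 1: P = 88.0 kPa, V = 77.4 L, T = 453 K.
Step 2 — Isochoric: V stays 77.4 L; P/T = const ⇒ T₂ = 759 K, P₂ = 148 kPa.
W = 0 (no volume change).
ΔU = nCvΔT = 1.81×20.8×(759−453) = 11500 J.
Q = ΔU = 11500 J.
Net over both steps: W = 7300 J, Q = 18800 J, ΔU = 11500 J.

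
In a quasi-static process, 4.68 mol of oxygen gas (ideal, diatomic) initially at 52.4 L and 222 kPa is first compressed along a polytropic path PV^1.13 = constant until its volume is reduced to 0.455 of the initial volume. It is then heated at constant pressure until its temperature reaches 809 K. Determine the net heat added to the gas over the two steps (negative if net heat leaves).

58600 J

T₁ = P₁V₁/(nR) = 222×52.4/(4.68×8.314) = 299 K.
Step 1 — Polytropic n=1.13: T₂ = T₁(V₁/V₂)^(n−1) = 299×(2.20)^0.13 = 331 K; P₂ = P₁(V₁/V₂)^n = 541 kPa.
W = (P₁V₁−P₂V₂)/(n−1) = (222×52.4−541×23.8)/0.13 = -9650 J.
ΔU = nCvΔT = 4.68×20.8×(331−299) = 3130 J.
Q = ΔU + W = -6510 J.
State after step 1: P = 541 kPa, V = 23.8 L, T = 331 K.
Step 2 — Isobaric: P stays 541 kPa; V/T = const ⇒ T₂ = 809 K, V₂ = 58.2 L.
W = PΔV = 541×(58.2−23.8) kPa·L = 18600 J.
ΔU = nCvΔT = 4.68×20.8×(809−331) = 46500 J.
Q = ΔU + W = nCpΔT = 65100 J.
Net over both steps: W = 8950 J, Q = 58600 J, ΔU = 49600 J.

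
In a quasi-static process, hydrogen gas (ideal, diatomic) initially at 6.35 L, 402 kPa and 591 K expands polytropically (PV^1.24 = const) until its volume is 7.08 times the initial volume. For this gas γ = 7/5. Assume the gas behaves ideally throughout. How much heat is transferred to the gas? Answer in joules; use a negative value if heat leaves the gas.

n = P₁V₁/(RT₁) = 402×6.35/(8.314×591) = 0.520 mol.
Polytropic n=1.24: T₂ = T₁(V₁/V₂)^(n−1) = 591×(0.141)^0.24 = 369 K; P₂ = P₁(V₁/V₂)^n = 35.5 kPa.
W = (P₁V₁−P₂V₂)/(n−1) = (402×6.35−35.5×45.0)/0.24 = 3990 J.
ΔU = nCvΔT = 0.520×20.8×(369−591) = -2390 J.
Q = ΔU + W = 1590 J.

1590 J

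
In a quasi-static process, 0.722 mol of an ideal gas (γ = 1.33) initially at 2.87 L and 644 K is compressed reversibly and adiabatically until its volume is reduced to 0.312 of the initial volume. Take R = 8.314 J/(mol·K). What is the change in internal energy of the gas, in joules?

5490 J

P₁ = nRT₁/V₁ = 0.722×8.314×644/2.87 = 1350 kPa.
Adiabatic: TV^(γ−1) = const ⇒ T₂ = 644×(3.21)^0.330 = 946 K; PV^γ = const ⇒ P₂ = 6340 kPa.
For an ideal gas ΔU = nCvΔT with Cv = R/(γ−1) = 25.2 J/(mol·K).
ΔU = 0.722×25.2×(946−644) = 5490 J.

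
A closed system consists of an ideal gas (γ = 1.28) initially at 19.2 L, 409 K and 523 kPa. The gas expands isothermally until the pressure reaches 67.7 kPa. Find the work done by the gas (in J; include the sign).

20500 J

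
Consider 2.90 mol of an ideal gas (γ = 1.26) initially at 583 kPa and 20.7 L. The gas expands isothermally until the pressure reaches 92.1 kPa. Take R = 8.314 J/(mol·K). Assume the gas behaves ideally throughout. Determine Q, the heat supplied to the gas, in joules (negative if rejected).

T₁ = P₁V₁/(nR) = 583×20.7/(2.90×8.314) = 501 K.
Isothermal: T stays 501 K; PV = const ⇒ V₂ = 131 L, P₂ = 92.1 kPa.
ΔU = 0 (ideal gas, T constant).
W = nRT ln(V₂/V₁) = 2.90×8.314×501×ln(6.33) = 22300 J.
Q = ΔU + W = 22300 J.

22300 J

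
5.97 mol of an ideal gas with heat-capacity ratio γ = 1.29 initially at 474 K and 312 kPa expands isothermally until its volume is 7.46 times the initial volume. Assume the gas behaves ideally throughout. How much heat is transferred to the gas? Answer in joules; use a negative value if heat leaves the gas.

47300 J

V₁ = nRT₁/P₁ = 5.97×8.314×474/312 = 75.4 L.
Isothermal: T stays 474 K; PV = const ⇒ V₂ = 563 L, P₂ = 41.8 kPa.
ΔU = 0 (ideal gas, T constant).
W = nRT ln(V₂/V₁) = 5.97×8.314×474×ln(7.46) = 47300 J.
Q = ΔU + W = 47300 J.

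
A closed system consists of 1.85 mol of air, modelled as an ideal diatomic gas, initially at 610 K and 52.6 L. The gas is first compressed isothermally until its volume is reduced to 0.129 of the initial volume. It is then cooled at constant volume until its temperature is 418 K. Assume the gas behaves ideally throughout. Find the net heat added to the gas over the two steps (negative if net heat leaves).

P₁ = nRT₁/V₁ = 1.85×8.314×610/52.6 = 178 kPa.
Step 1 — Isothermal: T stays 610 K; PV = const ⇒ V₂ = 6.79 L, P₂ = 1380 kPa.
ΔU = 0 (ideal gas, T constant).
W = nRT ln(V₂/V₁) = 1.85×8.314×610×ln(0.129) = -19200 J.
Q = ΔU + W = -19200 J.
State after step 1: P = 1380 kPa, V = 6.79 L, T = 610 K.
Step 2 — Isochoric: V stays 6.79 L; P/T = const ⇒ T₂ = 418 K, P₂ = 948 kPa.
W = 0 (no volume change).
ΔU = nCvΔT = 1.85×20.8×(418−610) = -7380 J.
Q = ΔU = -7380 J.
Net over both steps: W = -19200 J, Q = -26600 J, ΔU = -7380 J.

-26600 J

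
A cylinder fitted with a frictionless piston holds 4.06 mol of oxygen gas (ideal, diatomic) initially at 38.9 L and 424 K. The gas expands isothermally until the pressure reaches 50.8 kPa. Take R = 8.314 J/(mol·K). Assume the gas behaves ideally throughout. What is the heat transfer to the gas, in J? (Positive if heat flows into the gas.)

P₁ = nRT₁/V₁ = 4.06×8.314×424/38.9 = 368 kPa.
Isothermal: T stays 424 K; PV = const ⇒ V₂ = 282 L, P₂ = 50.8 kPa.
ΔU = 0 (ideal gas, T constant).
W = nRT ln(V₂/V₁) = 4.06×8.314×424×ln(7.24) = 28300 J.
Q = ΔU + W = 28300 J.

28300 J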